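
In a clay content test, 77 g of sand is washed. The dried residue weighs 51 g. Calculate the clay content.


Formula: Clay% = (W_total - W_washed) / W_total * 100
Clay mass = 77 - 51 = 26 g
Clay% = 26 / 77 * 100 = 33.7662%

Answer: 33.7662%


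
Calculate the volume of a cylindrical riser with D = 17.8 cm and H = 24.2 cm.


Formula: V = pi * (D/2)^2 * H  (cylinder volume)
Radius = D/2 = 17.8/2 = 8.9 cm
V = pi * 8.9^2 * 24.2 = 6022.0624 cm^3


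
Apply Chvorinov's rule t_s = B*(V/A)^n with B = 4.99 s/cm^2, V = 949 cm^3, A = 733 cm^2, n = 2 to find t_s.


Formula: t_s = B * (V/A)^n  (Chvorinov's rule, n=2)
Modulus M = V/A = 949/733 = 1.294679 cm
M^2 = 1.294679^2 = 1.676194 cm^2
t_s = 4.99 * 1.676194 = 8.3642 s

Final answer: 8.3642 s


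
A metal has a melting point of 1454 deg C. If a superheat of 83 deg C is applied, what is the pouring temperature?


Formula: T_pour = T_melt + Superheat
T_pour = 1454 + 83 = 1537 deg C

Final answer: 1537 deg C


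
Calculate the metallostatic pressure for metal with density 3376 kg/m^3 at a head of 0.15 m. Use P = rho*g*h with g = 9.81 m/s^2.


Formula: P = rho * g * h
rho * g = 3376 * 9.81 = 33118.56 N/m^3
P = 33118.56 * 0.15 = 4967.7840 Pa

Final answer: 4967.7840 Pa


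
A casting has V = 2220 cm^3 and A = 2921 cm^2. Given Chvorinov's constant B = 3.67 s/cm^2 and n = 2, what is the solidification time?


Formula: t_s = B * (V/A)^n  (Chvorinov's rule, n=2)
Modulus M = V/A = 2220/2921 = 0.760014 cm
M^2 = 0.760014^2 = 0.577621 cm^2
t_s = 3.67 * 0.577621 = 2.1199 s

Final answer: 2.1199 s


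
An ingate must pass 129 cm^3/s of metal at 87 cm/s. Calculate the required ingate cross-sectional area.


Formula: A_ingate = Q / v  (continuity equation)
A = 129 cm^3/s / 87 cm/s = 1.4828 cm^2

Final answer: 1.4828 cm^2


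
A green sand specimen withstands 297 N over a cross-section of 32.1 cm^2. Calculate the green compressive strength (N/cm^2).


Formula: Compressive Strength = Force / Area
Strength = 297 N / 32.1 cm^2 = 9.2523 N/cm^2

Final answer: 9.2523 N/cm^2


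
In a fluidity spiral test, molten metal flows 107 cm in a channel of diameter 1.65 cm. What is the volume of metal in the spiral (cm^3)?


Formula: V = pi * (d/2)^2 * L  (cylinder volume)
Radius = 1.65/2 = 0.825 cm
V = pi * 0.825^2 * 107 = 228.7924 cm^3

Final answer: 228.7924 cm^3


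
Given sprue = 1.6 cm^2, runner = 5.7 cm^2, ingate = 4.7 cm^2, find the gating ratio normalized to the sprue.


Sprue:Runner:Ingate = 1 : 5.7/1.6 : 4.7/1.6 = 1:3.56:2.94

1:3.56:2.94


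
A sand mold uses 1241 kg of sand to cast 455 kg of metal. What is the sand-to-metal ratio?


Formula: Sand-to-Metal Ratio = W_sand / W_metal
Ratio = 1241 kg / 455 kg = 2.7275


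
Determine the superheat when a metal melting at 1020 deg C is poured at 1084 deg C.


Formula: Superheat = T_pour - T_melt
Superheat = 1084 - 1020 = 64 deg C

Final answer: 64 deg C


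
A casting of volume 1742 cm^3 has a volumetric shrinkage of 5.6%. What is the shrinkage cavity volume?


Formula: V_shrink = V_casting * shrinkage_pct / 100
V_shrink = 1742 cm^3 * 5.6 / 100 = 97.5520 cm^3

Answer: 97.5520 cm^3


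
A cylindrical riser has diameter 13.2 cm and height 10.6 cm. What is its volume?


Formula: V = pi * (D/2)^2 * H  (cylinder volume)
Radius = D/2 = 13.2/2 = 6.6 cm
V = pi * 6.6^2 * 10.6 = 1450.5864 cm^3

Final answer: 1450.5864 cm^3


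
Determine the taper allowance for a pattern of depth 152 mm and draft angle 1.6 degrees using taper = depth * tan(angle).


Formula: taper = depth * tan(draft_angle)
tan(1.6 deg) = 0.0279325
taper = 152 mm * 0.0279325 = 4.2457 mm

Final answer: 4.2457 mm


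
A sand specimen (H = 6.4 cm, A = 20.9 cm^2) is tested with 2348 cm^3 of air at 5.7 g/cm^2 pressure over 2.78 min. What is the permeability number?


Formula: Permeability Number P = (V * H) / (p * A * t)
Numerator: V * H = 2348 * 6.4 = 15027.2
Denominator: p * A * t = 5.7 * 20.9 * 2.78 = 331.1814
P = 15027.2 / 331.1814 = 45.3745


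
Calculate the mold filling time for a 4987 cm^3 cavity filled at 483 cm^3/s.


Formula: t_fill = V_mold / Q_flow
t = 4987 cm^3 / 483 cm^3/s = 10.3251 s

Answer: 10.3251 s


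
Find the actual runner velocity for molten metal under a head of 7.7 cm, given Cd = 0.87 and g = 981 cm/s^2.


Formula: v = Cd * sqrt(2 * g * h)  (Torricelli with discharge coefficient)
2*g*h = 2 * 981 * 7.7 = 15107.4 cm^2/s^2
sqrt(15107.4) = 122.91216 cm/s
v = 0.87 * 122.91216 = 106.9336 cm/s

Final answer: 106.9336 cm/s


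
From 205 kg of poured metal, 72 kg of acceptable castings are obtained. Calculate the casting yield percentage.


Formula: Casting Yield = (W_good / W_total) * 100
Yield = (72 kg / 205 kg) * 100 = 35.1220%

Final answer: 35.1220%


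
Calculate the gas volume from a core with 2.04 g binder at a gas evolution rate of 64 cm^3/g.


Formula: V_gas = W_binder * gas_evolution_rate
V = 2.04 g * 64 cm^3/g = 130.5600 cm^3

Final answer: 130.5600 cm^3


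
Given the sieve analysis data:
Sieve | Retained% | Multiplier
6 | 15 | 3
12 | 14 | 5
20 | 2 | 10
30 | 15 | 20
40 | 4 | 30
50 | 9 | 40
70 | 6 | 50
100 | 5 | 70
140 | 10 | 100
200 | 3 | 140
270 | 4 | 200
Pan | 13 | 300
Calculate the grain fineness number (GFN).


Formula: GFN = sum(pct * multiplier) / sum(pct)
sum(pct * multiplier) = 7685
sum(pct) = 100
GFN = 7685 / 100 = 76.85

76.85


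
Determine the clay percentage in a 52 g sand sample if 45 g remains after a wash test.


Formula: Clay% = (W_total - W_washed) / W_total * 100
Clay mass = 52 - 45 = 7 g
Clay% = 7 / 52 * 100 = 13.4615%


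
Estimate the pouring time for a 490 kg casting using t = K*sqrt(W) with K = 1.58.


Formula: t = K * sqrt(W)
sqrt(W) = sqrt(490) = 22.13594
t = 1.58 * 22.13594 = 34.9748 s


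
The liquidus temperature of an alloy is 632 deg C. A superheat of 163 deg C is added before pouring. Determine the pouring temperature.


Formula: T_pour = T_melt + Superheat
T_pour = 632 + 163 = 795 deg C


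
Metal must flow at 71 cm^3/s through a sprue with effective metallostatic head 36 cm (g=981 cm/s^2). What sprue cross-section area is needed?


Formula: v = sqrt(2*g*h), A = Q/v
Velocity: v = sqrt(2 * 981 * 36) = sqrt(70632) = 265.7668 cm/s
Sprue area: A = Q / v = 71 / 265.7668 = 0.2672 cm^2

0.2672 cm^2


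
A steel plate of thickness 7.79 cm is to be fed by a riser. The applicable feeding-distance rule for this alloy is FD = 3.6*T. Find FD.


Formula: FD = 3.6 * T  (riser feeding-distance rule)
FD = 3.6 * 7.79 cm = 28.0440 cm

Final answer: 28.0440 cm


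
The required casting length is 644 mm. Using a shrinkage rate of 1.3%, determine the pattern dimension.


Formula: L_pattern = L_casting * (1 + shrinkage_rate/100)
Shrinkage factor = 1 + 1.3/100 = 1.013
L_pattern = 644 mm * 1.013 = 652.3720 mm


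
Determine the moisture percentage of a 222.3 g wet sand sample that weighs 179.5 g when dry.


Formula: MC = (W_wet - W_dry) / W_wet * 100
Water mass = 222.3 - 179.5 = 42.8 g
MC = 42.8 / 222.3 * 100 = 19.2533%

Answer: 19.2533%


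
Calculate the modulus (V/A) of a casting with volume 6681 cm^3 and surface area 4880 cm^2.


Formula: Casting Modulus M = V / A
M = 6681 cm^3 / 4880 cm^2 = 1.3691 cm


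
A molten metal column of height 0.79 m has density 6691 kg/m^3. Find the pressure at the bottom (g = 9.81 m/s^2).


Formula: P = rho * g * h
rho * g = 6691 * 9.81 = 65638.71 N/m^3
P = 65638.71 * 0.79 = 51854.5809 Pa

51854.5809 Pa


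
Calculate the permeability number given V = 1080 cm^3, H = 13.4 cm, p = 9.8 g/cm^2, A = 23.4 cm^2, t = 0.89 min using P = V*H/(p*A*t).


Formula: Permeability Number P = (V * H) / (p * A * t)
Numerator: V * H = 1080 * 13.4 = 14472.0
Denominator: p * A * t = 9.8 * 23.4 * 0.89 = 204.0948
P = 14472.0 / 204.0948 = 70.9082

Answer: 70.9082


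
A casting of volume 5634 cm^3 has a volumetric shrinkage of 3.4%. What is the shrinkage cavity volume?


Formula: V_shrink = V_casting * shrinkage_pct / 100
V_shrink = 5634 cm^3 * 3.4 / 100 = 191.5560 cm^3

Answer: 191.5560 cm^3


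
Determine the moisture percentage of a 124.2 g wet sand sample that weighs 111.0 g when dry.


Formula: MC = (W_wet - W_dry) / W_wet * 100
Water mass = 124.2 - 111.0 = 13.2 g
MC = 13.2 / 124.2 * 100 = 10.6280%

Answer: 10.6280%


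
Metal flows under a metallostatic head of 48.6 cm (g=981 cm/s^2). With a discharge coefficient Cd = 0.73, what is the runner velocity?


Formula: v = Cd * sqrt(2 * g * h)  (Torricelli with discharge coefficient)
2*g*h = 2 * 981 * 48.6 = 95353.2 cm^2/s^2
sqrt(95353.2) = 308.79313 cm/s
v = 0.73 * 308.79313 = 225.4190 cm/s

Answer: 225.4190 cm/s


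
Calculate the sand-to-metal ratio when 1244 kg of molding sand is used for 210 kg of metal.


Formula: Sand-to-Metal Ratio = W_sand / W_metal
Ratio = 1244 kg / 210 kg = 5.9238


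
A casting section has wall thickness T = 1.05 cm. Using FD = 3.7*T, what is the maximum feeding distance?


Formula: FD = 3.7 * T  (riser feeding-distance rule)
FD = 3.7 * 1.05 cm = 3.8850 cm

3.8850 cm


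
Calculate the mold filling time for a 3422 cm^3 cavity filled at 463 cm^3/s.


Formula: t_fill = V_mold / Q_flow
t = 3422 cm^3 / 463 cm^3/s = 7.3909 s

Answer: 7.3909 s


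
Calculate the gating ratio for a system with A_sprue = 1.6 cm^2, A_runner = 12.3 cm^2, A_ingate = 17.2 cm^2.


Sprue:Runner:Ingate = 1 : 12.3/1.6 : 17.2/1.6 = 1:7.69:10.75

Final answer: 1:7.69:10.75


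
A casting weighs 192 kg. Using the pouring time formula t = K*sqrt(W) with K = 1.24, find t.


Formula: t = K * sqrt(W)
sqrt(W) = sqrt(192) = 13.85641
t = 1.24 * 13.85641 = 17.1819 s


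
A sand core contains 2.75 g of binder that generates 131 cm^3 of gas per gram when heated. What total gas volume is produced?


Formula: V_gas = W_binder * gas_evolution_rate
V = 2.75 g * 131 cm^3/g = 360.2500 cm^3

Final answer: 360.2500 cm^3


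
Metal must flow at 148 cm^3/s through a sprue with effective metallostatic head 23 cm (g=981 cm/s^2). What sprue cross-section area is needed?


Formula: v = sqrt(2*g*h), A = Q/v
Velocity: v = sqrt(2 * 981 * 23) = sqrt(45126) = 212.4288 cm/s
Sprue area: A = Q / v = 148 / 212.4288 = 0.6967 cm^2

0.6967 cm^2


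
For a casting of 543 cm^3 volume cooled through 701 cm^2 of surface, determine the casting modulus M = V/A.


Formula: Casting Modulus M = V / A
M = 543 cm^3 / 701 cm^2 = 0.7746 cm

0.7746 cm


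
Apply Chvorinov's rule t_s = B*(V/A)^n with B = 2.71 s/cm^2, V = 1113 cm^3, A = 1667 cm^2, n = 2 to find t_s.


Formula: t_s = B * (V/A)^n  (Chvorinov's rule, n=2)
Modulus M = V/A = 1113/1667 = 0.667666 cm
M^2 = 0.667666^2 = 0.445778 cm^2
t_s = 2.71 * 0.445778 = 1.2081 s

Final answer: 1.2081 s


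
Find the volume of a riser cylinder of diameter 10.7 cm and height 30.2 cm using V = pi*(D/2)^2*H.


Formula: V = pi * (D/2)^2 * H  (cylinder volume)
Radius = D/2 = 10.7/2 = 5.35 cm
V = pi * 5.35^2 * 30.2 = 2715.5911 cm^3


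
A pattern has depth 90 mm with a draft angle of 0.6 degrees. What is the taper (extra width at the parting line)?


Formula: taper = depth * tan(draft_angle)
tan(0.6 deg) = 0.0104724
taper = 90 mm * 0.0104724 = 0.9425 mm


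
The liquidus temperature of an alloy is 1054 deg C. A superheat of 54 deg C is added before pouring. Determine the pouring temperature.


Formula: T_pour = T_melt + Superheat
T_pour = 1054 + 54 = 1108 deg C

Final answer: 1108 deg C


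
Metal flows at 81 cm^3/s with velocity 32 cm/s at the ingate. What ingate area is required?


Formula: A_ingate = Q / v  (continuity equation)
A = 81 cm^3/s / 32 cm/s = 2.5312 cm^2

Final answer: 2.5312 cm^2


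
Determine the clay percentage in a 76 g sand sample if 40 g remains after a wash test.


Formula: Clay% = (W_total - W_washed) / W_total * 100
Clay mass = 76 - 40 = 36 g
Clay% = 36 / 76 * 100 = 47.3684%


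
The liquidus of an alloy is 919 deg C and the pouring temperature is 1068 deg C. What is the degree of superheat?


Formula: Superheat = T_pour - T_melt
Superheat = 1068 - 919 = 149 deg C

Final answer: 149 deg C


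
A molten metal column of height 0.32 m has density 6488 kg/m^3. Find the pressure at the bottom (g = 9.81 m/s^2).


Formula: P = rho * g * h
rho * g = 6488 * 9.81 = 63647.28 N/m^3
P = 63647.28 * 0.32 = 20367.1296 Pa


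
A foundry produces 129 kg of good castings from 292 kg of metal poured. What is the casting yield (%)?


Formula: Casting Yield = (W_good / W_total) * 100
Yield = (129 kg / 292 kg) * 100 = 44.1781%

44.1781%


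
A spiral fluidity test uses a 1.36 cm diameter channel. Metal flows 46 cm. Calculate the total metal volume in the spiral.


Formula: V = pi * (d/2)^2 * L  (cylinder volume)
Radius = 1.36/2 = 0.68 cm
V = pi * 0.68^2 * 46 = 66.8229 cm^3

Answer: 66.8229 cm^3


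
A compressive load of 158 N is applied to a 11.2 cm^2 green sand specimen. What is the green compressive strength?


Formula: Compressive Strength = Force / Area
Strength = 158 N / 11.2 cm^2 = 14.1071 N/cm^2

Answer: 14.1071 N/cm^2


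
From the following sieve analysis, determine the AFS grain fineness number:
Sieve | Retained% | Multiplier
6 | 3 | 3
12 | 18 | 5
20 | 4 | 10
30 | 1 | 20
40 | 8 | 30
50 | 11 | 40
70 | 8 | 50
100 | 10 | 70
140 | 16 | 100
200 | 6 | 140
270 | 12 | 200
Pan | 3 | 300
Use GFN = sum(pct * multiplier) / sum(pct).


Formula: GFN = sum(pct * multiplier) / sum(pct)
sum(pct * multiplier) = 7679
sum(pct) = 100
GFN = 7679 / 100 = 76.79

Answer: 76.79


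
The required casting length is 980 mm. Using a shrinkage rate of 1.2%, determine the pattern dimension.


Formula: L_pattern = L_casting * (1 + shrinkage_rate/100)
Shrinkage factor = 1 + 1.2/100 = 1.012
L_pattern = 980 mm * 1.012 = 991.7600 mm

Answer: 991.7600 mm


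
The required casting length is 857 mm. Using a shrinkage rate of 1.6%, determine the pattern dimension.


Formula: L_pattern = L_casting * (1 + shrinkage_rate/100)
Shrinkage factor = 1 + 1.6/100 = 1.016
L_pattern = 857 mm * 1.016 = 870.7120 mm

870.7120 mm


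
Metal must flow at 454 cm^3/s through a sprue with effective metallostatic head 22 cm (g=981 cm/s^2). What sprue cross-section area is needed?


Formula: v = sqrt(2*g*h), A = Q/v
Velocity: v = sqrt(2 * 981 * 22) = sqrt(43164) = 207.7595 cm/s
Sprue area: A = Q / v = 454 / 207.7595 = 2.1852 cm^2

Answer: 2.1852 cm^2


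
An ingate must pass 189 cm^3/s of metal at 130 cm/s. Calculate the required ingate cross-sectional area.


Formula: A_ingate = Q / v  (continuity equation)
A = 189 cm^3/s / 130 cm/s = 1.4538 cm^2

Final answer: 1.4538 cm^2


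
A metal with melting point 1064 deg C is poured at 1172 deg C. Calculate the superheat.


Formula: Superheat = T_pour - T_melt
Superheat = 1172 - 1064 = 108 deg C

Final answer: 108 deg C


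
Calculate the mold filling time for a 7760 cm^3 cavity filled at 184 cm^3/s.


Formula: t_fill = V_mold / Q_flow
t = 7760 cm^3 / 184 cm^3/s = 42.1739 s

42.1739 s


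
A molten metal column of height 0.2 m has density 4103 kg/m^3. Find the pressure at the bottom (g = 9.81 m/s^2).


Formula: P = rho * g * h
rho * g = 4103 * 9.81 = 40250.43 N/m^3
P = 40250.43 * 0.2 = 8050.0860 Pa


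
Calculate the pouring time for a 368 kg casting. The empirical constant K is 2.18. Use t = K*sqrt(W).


Formula: t = K * sqrt(W)
sqrt(W) = sqrt(368) = 19.18333
t = 2.18 * 19.18333 = 41.8197 s

Answer: 41.8197 s


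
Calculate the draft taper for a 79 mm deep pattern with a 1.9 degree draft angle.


Formula: taper = depth * tan(draft_angle)
tan(1.9 deg) = 0.0331734
taper = 79 mm * 0.0331734 = 2.6207 mm

Final answer: 2.6207 mm


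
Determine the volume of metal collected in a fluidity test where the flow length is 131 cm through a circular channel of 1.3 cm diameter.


Formula: V = pi * (d/2)^2 * L  (cylinder volume)
Radius = 1.3/2 = 0.65 cm
V = pi * 0.65^2 * 131 = 173.8793 cm^3

Answer: 173.8793 cm^3


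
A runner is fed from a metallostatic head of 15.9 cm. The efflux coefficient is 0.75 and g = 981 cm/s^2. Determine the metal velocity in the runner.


Formula: v = Cd * sqrt(2 * g * h)  (Torricelli with discharge coefficient)
2*g*h = 2 * 981 * 15.9 = 31195.8 cm^2/s^2
sqrt(31195.8) = 176.62333 cm/s
v = 0.75 * 176.62333 = 132.4675 cm/s

132.4675 cm/s


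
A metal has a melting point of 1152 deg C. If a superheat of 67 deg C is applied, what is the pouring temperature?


Formula: T_pour = T_melt + Superheat
T_pour = 1152 + 67 = 1219 deg C

Answer: 1219 deg C


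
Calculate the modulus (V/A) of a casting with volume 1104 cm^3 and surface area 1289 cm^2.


Formula: Casting Modulus M = V / A
M = 1104 cm^3 / 1289 cm^2 = 0.8565 cm

Final answer: 0.8565 cm


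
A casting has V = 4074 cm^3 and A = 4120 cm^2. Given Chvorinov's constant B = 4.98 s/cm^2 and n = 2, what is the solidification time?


Formula: t_s = B * (V/A)^n  (Chvorinov's rule, n=2)
Modulus M = V/A = 4074/4120 = 0.988835 cm
M^2 = 0.988835^2 = 0.977795 cm^2
t_s = 4.98 * 0.977795 = 4.8694 s

Final answer: 4.8694 s


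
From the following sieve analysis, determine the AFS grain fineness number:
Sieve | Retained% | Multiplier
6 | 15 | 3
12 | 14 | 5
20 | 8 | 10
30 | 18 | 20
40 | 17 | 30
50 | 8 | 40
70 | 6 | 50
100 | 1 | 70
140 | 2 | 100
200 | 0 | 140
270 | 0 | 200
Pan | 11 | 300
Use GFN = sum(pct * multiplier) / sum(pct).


Formula: GFN = sum(pct * multiplier) / sum(pct)
sum(pct * multiplier) = 5255
sum(pct) = 100
GFN = 5255 / 100 = 52.55

Final answer: 52.55


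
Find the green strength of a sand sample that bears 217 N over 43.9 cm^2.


Formula: Compressive Strength = Force / Area
Strength = 217 N / 43.9 cm^2 = 4.9431 N/cm^2

Answer: 4.9431 N/cm^2


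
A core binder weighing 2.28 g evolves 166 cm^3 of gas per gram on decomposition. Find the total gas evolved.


Formula: V_gas = W_binder * gas_evolution_rate
V = 2.28 g * 166 cm^3/g = 378.4800 cm^3

378.4800 cm^3


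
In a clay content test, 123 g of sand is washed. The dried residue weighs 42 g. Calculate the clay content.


Formula: Clay% = (W_total - W_washed) / W_total * 100
Clay mass = 123 - 42 = 81 g
Clay% = 81 / 123 * 100 = 65.8537%


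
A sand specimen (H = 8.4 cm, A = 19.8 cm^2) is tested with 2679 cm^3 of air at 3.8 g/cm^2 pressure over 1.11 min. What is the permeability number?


Formula: Permeability Number P = (V * H) / (p * A * t)
Numerator: V * H = 2679 * 8.4 = 22503.6
Denominator: p * A * t = 3.8 * 19.8 * 1.11 = 83.5164
P = 22503.6 / 83.5164 = 269.4513

Answer: 269.4513


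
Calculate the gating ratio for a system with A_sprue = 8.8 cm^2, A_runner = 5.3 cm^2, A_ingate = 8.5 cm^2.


Sprue:Runner:Ingate = 1 : 5.3/8.8 : 8.5/8.8 = 1:0.60:0.97

1:0.60:0.97


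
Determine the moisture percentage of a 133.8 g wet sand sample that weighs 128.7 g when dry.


Formula: MC = (W_wet - W_dry) / W_wet * 100
Water mass = 133.8 - 128.7 = 5.1 g
MC = 5.1 / 133.8 * 100 = 3.8117%

Final answer: 3.8117%


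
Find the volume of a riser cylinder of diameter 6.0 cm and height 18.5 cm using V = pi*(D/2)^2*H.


Formula: V = pi * (D/2)^2 * H  (cylinder volume)
Radius = D/2 = 6.0/2 = 3.0 cm
V = pi * 3.0^2 * 18.5 = 523.0752 cm^3

Final answer: 523.0752 cm^3


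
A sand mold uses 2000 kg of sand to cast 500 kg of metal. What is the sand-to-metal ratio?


Formula: Sand-to-Metal Ratio = W_sand / W_metal
Ratio = 2000 kg / 500 kg = 4.0000

Final answer: 4.0000


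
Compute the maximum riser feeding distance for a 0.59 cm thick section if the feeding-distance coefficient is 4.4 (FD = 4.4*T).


Formula: FD = 4.4 * T  (riser feeding-distance rule)
FD = 4.4 * 0.59 cm = 2.5960 cm


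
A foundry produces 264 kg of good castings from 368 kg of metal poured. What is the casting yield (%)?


Formula: Casting Yield = (W_good / W_total) * 100
Yield = (264 kg / 368 kg) * 100 = 71.7391%

Final answer: 71.7391%


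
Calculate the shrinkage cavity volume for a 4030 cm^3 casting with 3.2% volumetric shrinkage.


Formula: V_shrink = V_casting * shrinkage_pct / 100
V_shrink = 4030 cm^3 * 3.2 / 100 = 128.9600 cm^3

Answer: 128.9600 cm^3


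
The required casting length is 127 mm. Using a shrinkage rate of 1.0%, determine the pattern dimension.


Formula: L_pattern = L_casting * (1 + shrinkage_rate/100)
Shrinkage factor = 1 + 1.0/100 = 1.01
L_pattern = 127 mm * 1.01 = 128.2700 mm

Final answer: 128.2700 mm


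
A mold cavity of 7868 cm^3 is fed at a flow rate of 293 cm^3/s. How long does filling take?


Formula: t_fill = V_mold / Q_flow
t = 7868 cm^3 / 293 cm^3/s = 26.8532 s

Final answer: 26.8532 s


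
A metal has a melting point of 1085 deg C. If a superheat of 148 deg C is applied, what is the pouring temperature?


Formula: T_pour = T_melt + Superheat
T_pour = 1085 + 148 = 1233 deg C

Answer: 1233 deg C


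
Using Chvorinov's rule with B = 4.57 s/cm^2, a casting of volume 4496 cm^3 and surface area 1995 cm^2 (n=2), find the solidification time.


Formula: t_s = B * (V/A)^n  (Chvorinov's rule, n=2)
Modulus M = V/A = 4496/1995 = 2.253634 cm
M^2 = 2.253634^2 = 5.078866 cm^2
t_s = 4.57 * 5.078866 = 23.2104 s

Final answer: 23.2104 s


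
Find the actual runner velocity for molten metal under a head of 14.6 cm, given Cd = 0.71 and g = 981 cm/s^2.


Formula: v = Cd * sqrt(2 * g * h)  (Torricelli with discharge coefficient)
2*g*h = 2 * 981 * 14.6 = 28645.2 cm^2/s^2
sqrt(28645.2) = 169.24893 cm/s
v = 0.71 * 169.24893 = 120.1667 cm/s

Final answer: 120.1667 cm/s


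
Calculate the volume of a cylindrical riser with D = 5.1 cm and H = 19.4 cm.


Formula: V = pi * (D/2)^2 * H  (cylinder volume)
Radius = D/2 = 5.1/2 = 2.55 cm
V = pi * 2.55^2 * 19.4 = 396.3072 cm^3

396.3072 cm^3


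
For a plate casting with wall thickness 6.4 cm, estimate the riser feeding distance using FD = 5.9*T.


Formula: FD = 5.9 * T  (riser feeding-distance rule)
FD = 5.9 * 6.4 cm = 37.7600 cm

Final answer: 37.7600 cm


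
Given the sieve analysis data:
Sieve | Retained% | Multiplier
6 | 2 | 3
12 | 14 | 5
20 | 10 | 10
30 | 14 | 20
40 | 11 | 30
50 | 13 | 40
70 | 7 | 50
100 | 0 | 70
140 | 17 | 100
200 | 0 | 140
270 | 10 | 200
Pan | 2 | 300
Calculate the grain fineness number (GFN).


Formula: GFN = sum(pct * multiplier) / sum(pct)
sum(pct * multiplier) = 5956
sum(pct) = 100
GFN = 5956 / 100 = 59.56

59.56


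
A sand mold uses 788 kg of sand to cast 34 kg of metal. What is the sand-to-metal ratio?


Formula: Sand-to-Metal Ratio = W_sand / W_metal
Ratio = 788 kg / 34 kg = 23.1765


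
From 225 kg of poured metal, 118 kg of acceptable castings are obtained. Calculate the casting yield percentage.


Formula: Casting Yield = (W_good / W_total) * 100
Yield = (118 kg / 225 kg) * 100 = 52.4444%


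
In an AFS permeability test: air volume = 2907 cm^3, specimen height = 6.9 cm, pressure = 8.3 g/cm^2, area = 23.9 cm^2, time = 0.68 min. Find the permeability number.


Formula: Permeability Number P = (V * H) / (p * A * t)
Numerator: V * H = 2907 * 6.9 = 20058.3
Denominator: p * A * t = 8.3 * 23.9 * 0.68 = 134.8916
P = 20058.3 / 134.8916 = 148.6994

Final answer: 148.6994


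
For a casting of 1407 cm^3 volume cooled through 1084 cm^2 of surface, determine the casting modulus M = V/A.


Formula: Casting Modulus M = V / A
M = 1407 cm^3 / 1084 cm^2 = 1.2980 cm


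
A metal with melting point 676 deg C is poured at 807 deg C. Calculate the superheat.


Formula: Superheat = T_pour - T_melt
Superheat = 807 - 676 = 131 deg C


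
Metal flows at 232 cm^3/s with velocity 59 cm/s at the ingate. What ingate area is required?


Formula: A_ingate = Q / v  (continuity equation)
A = 232 cm^3/s / 59 cm/s = 3.9322 cm^2

Final answer: 3.9322 cm^2


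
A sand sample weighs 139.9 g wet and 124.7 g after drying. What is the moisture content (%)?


Formula: MC = (W_wet - W_dry) / W_wet * 100
Water mass = 139.9 - 124.7 = 15.2 g
MC = 15.2 / 139.9 * 100 = 10.8649%

10.8649%


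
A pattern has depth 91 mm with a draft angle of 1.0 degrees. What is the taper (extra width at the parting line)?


Formula: taper = depth * tan(draft_angle)
tan(1.0 deg) = 0.0174551
taper = 91 mm * 0.0174551 = 1.5884 mm

Final answer: 1.5884 mm


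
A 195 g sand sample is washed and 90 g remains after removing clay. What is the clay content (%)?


Formula: Clay% = (W_total - W_washed) / W_total * 100
Clay mass = 195 - 90 = 105 g
Clay% = 105 / 195 * 100 = 53.8462%

Final answer: 53.8462%


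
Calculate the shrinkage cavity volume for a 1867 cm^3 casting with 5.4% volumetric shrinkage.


Formula: V_shrink = V_casting * shrinkage_pct / 100
V_shrink = 1867 cm^3 * 5.4 / 100 = 100.8180 cm^3

100.8180 cm^3


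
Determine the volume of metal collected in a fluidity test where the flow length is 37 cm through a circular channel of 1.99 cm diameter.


Formula: V = pi * (d/2)^2 * L  (cylinder volume)
Radius = 1.99/2 = 0.995 cm
V = pi * 0.995^2 * 37 = 115.0794 cm^3


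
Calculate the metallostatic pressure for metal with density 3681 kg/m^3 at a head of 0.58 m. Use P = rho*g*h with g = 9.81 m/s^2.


Formula: P = rho * g * h
rho * g = 3681 * 9.81 = 36110.61 N/m^3
P = 36110.61 * 0.58 = 20944.1538 Pa

Final answer: 20944.1538 Pa


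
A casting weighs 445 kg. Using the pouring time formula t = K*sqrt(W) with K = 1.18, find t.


Formula: t = K * sqrt(W)
sqrt(W) = sqrt(445) = 21.09502
t = 1.18 * 21.09502 = 24.8921 s

Final answer: 24.8921 s


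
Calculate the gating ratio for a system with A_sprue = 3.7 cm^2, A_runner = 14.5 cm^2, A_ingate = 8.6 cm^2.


Sprue:Runner:Ingate = 1 : 14.5/3.7 : 8.6/3.7 = 1:3.92:2.32

Answer: 1:3.92:2.32


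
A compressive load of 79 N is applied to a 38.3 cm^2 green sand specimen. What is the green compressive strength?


Formula: Compressive Strength = Force / Area
Strength = 79 N / 38.3 cm^2 = 2.0627 N/cm^2


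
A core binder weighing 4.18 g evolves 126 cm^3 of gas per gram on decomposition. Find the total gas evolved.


Formula: V_gas = W_binder * gas_evolution_rate
V = 4.18 g * 126 cm^3/g = 526.6800 cm^3


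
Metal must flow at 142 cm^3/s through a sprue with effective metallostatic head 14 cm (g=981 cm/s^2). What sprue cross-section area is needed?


Formula: v = sqrt(2*g*h), A = Q/v
Velocity: v = sqrt(2 * 981 * 14) = sqrt(27468) = 165.7347 cm/s
Sprue area: A = Q / v = 142 / 165.7347 = 0.8568 cm^2

Final answer: 0.8568 cm^2


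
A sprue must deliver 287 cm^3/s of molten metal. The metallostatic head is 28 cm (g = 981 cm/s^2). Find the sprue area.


Formula: v = sqrt(2*g*h), A = Q/v
Velocity: v = sqrt(2 * 981 * 28) = sqrt(54936) = 234.3843 cm/s
Sprue area: A = Q / v = 287 / 234.3843 = 1.2245 cm^2

1.2245 cm^2


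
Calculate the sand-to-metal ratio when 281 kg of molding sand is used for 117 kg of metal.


Formula: Sand-to-Metal Ratio = W_sand / W_metal
Ratio = 281 kg / 117 kg = 2.4017

Final answer: 2.4017


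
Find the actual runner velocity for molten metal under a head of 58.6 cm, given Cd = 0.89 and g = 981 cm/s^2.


Formula: v = Cd * sqrt(2 * g * h)  (Torricelli with discharge coefficient)
2*g*h = 2 * 981 * 58.6 = 114973.2 cm^2/s^2
sqrt(114973.2) = 339.07698 cm/s
v = 0.89 * 339.07698 = 301.7785 cm/s


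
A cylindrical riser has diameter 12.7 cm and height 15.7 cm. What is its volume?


Formula: V = pi * (D/2)^2 * H  (cylinder volume)
Radius = D/2 = 12.7/2 = 6.35 cm
V = pi * 6.35^2 * 15.7 = 1988.8269 cm^3

1988.8269 cm^3


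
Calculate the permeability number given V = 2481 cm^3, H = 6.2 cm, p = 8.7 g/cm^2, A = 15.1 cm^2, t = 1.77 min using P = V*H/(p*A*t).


Formula: Permeability Number P = (V * H) / (p * A * t)
Numerator: V * H = 2481 * 6.2 = 15382.2
Denominator: p * A * t = 8.7 * 15.1 * 1.77 = 232.5249
P = 15382.2 / 232.5249 = 66.1529

66.1529


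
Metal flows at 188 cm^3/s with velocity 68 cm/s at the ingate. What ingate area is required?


Formula: A_ingate = Q / v  (continuity equation)
A = 188 cm^3/s / 68 cm/s = 2.7647 cm^2


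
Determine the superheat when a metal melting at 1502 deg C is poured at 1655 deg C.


Formula: Superheat = T_pour - T_melt
Superheat = 1655 - 1502 = 153 deg C

Answer: 153 deg C


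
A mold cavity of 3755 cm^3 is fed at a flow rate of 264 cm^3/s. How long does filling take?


Formula: t_fill = V_mold / Q_flow
t = 3755 cm^3 / 264 cm^3/s = 14.2235 s


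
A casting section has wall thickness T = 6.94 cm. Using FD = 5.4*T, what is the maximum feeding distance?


Formula: FD = 5.4 * T  (riser feeding-distance rule)
FD = 5.4 * 6.94 cm = 37.4760 cm

Answer: 37.4760 cm


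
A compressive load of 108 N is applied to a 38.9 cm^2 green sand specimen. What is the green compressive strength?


Formula: Compressive Strength = Force / Area
Strength = 108 N / 38.9 cm^2 = 2.7763 N/cm^2

2.7763 N/cm^2


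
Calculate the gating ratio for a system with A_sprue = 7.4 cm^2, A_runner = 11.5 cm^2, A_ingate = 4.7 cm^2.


Sprue:Runner:Ingate = 1 : 11.5/7.4 : 4.7/7.4 = 1:1.55:0.64


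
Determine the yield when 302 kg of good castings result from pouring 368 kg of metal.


Formula: Casting Yield = (W_good / W_total) * 100
Yield = (302 kg / 368 kg) * 100 = 82.0652%


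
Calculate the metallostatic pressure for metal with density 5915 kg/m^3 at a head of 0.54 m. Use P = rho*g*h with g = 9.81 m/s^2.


Formula: P = rho * g * h
rho * g = 5915 * 9.81 = 58026.15 N/m^3
P = 58026.15 * 0.54 = 31334.1210 Pa


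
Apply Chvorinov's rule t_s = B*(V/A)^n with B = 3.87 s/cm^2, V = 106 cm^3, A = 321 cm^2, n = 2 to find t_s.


Formula: t_s = B * (V/A)^n  (Chvorinov's rule, n=2)
Modulus M = V/A = 106/321 = 0.330218 cm
M^2 = 0.330218^2 = 0.109044 cm^2
t_s = 3.87 * 0.109044 = 0.4220 s

Final answer: 0.4220 s


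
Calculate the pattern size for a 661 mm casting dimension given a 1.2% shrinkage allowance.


Formula: L_pattern = L_casting * (1 + shrinkage_rate/100)
Shrinkage factor = 1 + 1.2/100 = 1.012
L_pattern = 661 mm * 1.012 = 668.9320 mm

668.9320 mm


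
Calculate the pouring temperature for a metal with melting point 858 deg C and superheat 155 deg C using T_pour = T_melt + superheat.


Formula: T_pour = T_melt + Superheat
T_pour = 858 + 155 = 1013 deg C

1013 deg C


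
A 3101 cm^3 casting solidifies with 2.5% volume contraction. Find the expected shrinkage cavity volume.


Formula: V_shrink = V_casting * shrinkage_pct / 100
V_shrink = 3101 cm^3 * 2.5 / 100 = 77.5250 cm^3


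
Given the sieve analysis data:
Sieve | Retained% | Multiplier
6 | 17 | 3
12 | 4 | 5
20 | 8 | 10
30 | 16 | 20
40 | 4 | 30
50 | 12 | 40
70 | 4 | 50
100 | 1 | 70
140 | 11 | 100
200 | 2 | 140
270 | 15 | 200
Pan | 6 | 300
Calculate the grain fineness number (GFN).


Formula: GFN = sum(pct * multiplier) / sum(pct)
sum(pct * multiplier) = 7521
sum(pct) = 100
GFN = 7521 / 100 = 75.21

75.21


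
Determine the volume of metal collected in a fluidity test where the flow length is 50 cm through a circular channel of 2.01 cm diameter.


Formula: V = pi * (d/2)^2 * L  (cylinder volume)
Radius = 2.01/2 = 1.005 cm
V = pi * 1.005^2 * 50 = 158.6544 cm^3

Final answer: 158.6544 cm^3


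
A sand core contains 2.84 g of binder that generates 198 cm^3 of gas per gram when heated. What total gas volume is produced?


Formula: V_gas = W_binder * gas_evolution_rate
V = 2.84 g * 198 cm^3/g = 562.3200 cm^3


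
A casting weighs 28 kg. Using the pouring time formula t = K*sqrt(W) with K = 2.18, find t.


Formula: t = K * sqrt(W)
sqrt(W) = sqrt(28) = 5.29150
t = 2.18 * 5.29150 = 11.5355 s

Final answer: 11.5355 s


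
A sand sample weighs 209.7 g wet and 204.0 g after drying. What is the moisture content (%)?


Formula: MC = (W_wet - W_dry) / W_wet * 100
Water mass = 209.7 - 204.0 = 5.7 g
MC = 5.7 / 209.7 * 100 = 2.7182%


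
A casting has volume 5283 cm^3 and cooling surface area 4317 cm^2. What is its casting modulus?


Formula: Casting Modulus M = V / A
M = 5283 cm^3 / 4317 cm^2 = 1.2238 cm

Answer: 1.2238 cm


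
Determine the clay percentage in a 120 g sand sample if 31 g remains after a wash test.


Formula: Clay% = (W_total - W_washed) / W_total * 100
Clay mass = 120 - 31 = 89 g
Clay% = 89 / 120 * 100 = 74.1667%

Answer: 74.1667%


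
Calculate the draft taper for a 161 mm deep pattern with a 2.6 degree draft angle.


Formula: taper = depth * tan(draft_angle)
tan(2.6 deg) = 0.0454097
taper = 161 mm * 0.0454097 = 7.3110 mm


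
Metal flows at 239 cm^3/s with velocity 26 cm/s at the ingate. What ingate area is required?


Formula: A_ingate = Q / v  (continuity equation)
A = 239 cm^3/s / 26 cm/s = 9.1923 cm^2


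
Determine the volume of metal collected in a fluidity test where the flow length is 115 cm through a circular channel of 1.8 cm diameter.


Formula: V = pi * (d/2)^2 * L  (cylinder volume)
Radius = 1.8/2 = 0.9 cm
V = pi * 0.9^2 * 115 = 292.6394 cm^3

292.6394 cm^3


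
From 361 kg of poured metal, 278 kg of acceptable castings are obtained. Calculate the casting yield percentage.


Formula: Casting Yield = (W_good / W_total) * 100
Yield = (278 kg / 361 kg) * 100 = 77.0083%

77.0083%


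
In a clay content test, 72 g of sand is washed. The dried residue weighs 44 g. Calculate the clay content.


Formula: Clay% = (W_total - W_washed) / W_total * 100
Clay mass = 72 - 44 = 28 g
Clay% = 28 / 72 * 100 = 38.8889%

38.8889%


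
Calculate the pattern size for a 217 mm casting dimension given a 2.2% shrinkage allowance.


Formula: L_pattern = L_casting * (1 + shrinkage_rate/100)
Shrinkage factor = 1 + 2.2/100 = 1.022
L_pattern = 217 mm * 1.022 = 221.7740 mm


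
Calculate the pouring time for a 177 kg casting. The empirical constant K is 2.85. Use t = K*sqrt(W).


Formula: t = K * sqrt(W)
sqrt(W) = sqrt(177) = 13.30413
t = 2.85 * 13.30413 = 37.9168 s


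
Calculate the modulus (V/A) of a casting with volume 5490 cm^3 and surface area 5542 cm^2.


Formula: Casting Modulus M = V / A
M = 5490 cm^3 / 5542 cm^2 = 0.9906 cm


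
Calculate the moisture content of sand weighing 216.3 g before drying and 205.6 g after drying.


Formula: MC = (W_wet - W_dry) / W_wet * 100
Water mass = 216.3 - 205.6 = 10.7 g
MC = 10.7 / 216.3 * 100 = 4.9468%


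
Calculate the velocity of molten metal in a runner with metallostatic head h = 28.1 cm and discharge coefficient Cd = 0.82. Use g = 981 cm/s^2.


Formula: v = Cd * sqrt(2 * g * h)  (Torricelli with discharge coefficient)
2*g*h = 2 * 981 * 28.1 = 55132.2 cm^2/s^2
sqrt(55132.2) = 234.80247 cm/s
v = 0.82 * 234.80247 = 192.5380 cm/s

Answer: 192.5380 cm/s


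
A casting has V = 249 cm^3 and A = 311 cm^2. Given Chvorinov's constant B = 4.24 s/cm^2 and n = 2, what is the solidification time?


Formula: t_s = B * (V/A)^n  (Chvorinov's rule, n=2)
Modulus M = V/A = 249/311 = 0.800643 cm
M^2 = 0.800643^2 = 0.641029 cm^2
t_s = 4.24 * 0.641029 = 2.7180 s

Answer: 2.7180 s


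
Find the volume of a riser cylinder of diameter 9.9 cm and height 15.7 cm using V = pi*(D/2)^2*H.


Formula: V = pi * (D/2)^2 * H  (cylinder volume)
Radius = D/2 = 9.9/2 = 4.95 cm
V = pi * 4.95^2 * 15.7 = 1208.5369 cm^3

1208.5369 cm^3


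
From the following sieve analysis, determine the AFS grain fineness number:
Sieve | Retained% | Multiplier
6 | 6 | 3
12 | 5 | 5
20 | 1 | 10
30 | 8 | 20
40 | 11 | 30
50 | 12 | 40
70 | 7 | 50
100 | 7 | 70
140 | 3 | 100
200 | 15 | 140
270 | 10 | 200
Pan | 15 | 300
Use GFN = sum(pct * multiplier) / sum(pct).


Formula: GFN = sum(pct * multiplier) / sum(pct)
sum(pct * multiplier) = 10763
sum(pct) = 100
GFN = 10763 / 100 = 107.63

Answer: 107.63


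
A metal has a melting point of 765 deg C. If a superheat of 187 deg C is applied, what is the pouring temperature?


Formula: T_pour = T_melt + Superheat
T_pour = 765 + 187 = 952 deg C

952 deg C


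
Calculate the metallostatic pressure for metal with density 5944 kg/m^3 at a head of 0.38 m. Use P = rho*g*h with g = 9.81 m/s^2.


Formula: P = rho * g * h
rho * g = 5944 * 9.81 = 58310.64 N/m^3
P = 58310.64 * 0.38 = 22158.0432 Pa

22158.0432 Pa


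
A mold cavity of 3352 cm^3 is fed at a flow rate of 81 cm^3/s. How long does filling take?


Formula: t_fill = V_mold / Q_flow
t = 3352 cm^3 / 81 cm^3/s = 41.3827 s

Answer: 41.3827 s


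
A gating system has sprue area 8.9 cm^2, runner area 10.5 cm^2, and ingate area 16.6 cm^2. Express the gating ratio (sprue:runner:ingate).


Sprue:Runner:Ingate = 1 : 10.5/8.9 : 16.6/8.9 = 1:1.18:1.87

1:1.18:1.87


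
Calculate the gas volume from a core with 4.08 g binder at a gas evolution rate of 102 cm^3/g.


Formula: V_gas = W_binder * gas_evolution_rate
V = 4.08 g * 102 cm^3/g = 416.1600 cm^3

416.1600 cm^3


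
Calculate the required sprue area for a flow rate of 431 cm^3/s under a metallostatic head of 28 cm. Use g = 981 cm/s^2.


Formula: v = sqrt(2*g*h), A = Q/v
Velocity: v = sqrt(2 * 981 * 28) = sqrt(54936) = 234.3843 cm/s
Sprue area: A = Q / v = 431 / 234.3843 = 1.8389 cm^2


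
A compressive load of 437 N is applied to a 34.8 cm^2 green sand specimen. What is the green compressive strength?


Formula: Compressive Strength = Force / Area
Strength = 437 N / 34.8 cm^2 = 12.5575 N/cm^2

Final answer: 12.5575 N/cm^2


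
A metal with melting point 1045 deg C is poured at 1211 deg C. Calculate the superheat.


Formula: Superheat = T_pour - T_melt
Superheat = 1211 - 1045 = 166 deg C

166 deg C


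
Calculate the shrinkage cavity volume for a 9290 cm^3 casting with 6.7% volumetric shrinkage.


Formula: V_shrink = V_casting * shrinkage_pct / 100
V_shrink = 9290 cm^3 * 6.7 / 100 = 622.4300 cm^3


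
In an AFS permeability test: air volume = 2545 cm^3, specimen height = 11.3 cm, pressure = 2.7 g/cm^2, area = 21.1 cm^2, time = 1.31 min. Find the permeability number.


Formula: Permeability Number P = (V * H) / (p * A * t)
Numerator: V * H = 2545 * 11.3 = 28758.5
Denominator: p * A * t = 2.7 * 21.1 * 1.31 = 74.6307
P = 28758.5 / 74.6307 = 385.3441


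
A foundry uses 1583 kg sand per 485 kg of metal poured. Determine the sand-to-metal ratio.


Formula: Sand-to-Metal Ratio = W_sand / W_metal
Ratio = 1583 kg / 485 kg = 3.2639


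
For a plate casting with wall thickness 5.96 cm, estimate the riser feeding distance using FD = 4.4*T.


Formula: FD = 4.4 * T  (riser feeding-distance rule)
FD = 4.4 * 5.96 cm = 26.2240 cm

Final answer: 26.2240 cm


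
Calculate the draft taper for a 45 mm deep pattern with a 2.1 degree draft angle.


Formula: taper = depth * tan(draft_angle)
tan(2.1 deg) = 0.0366683
taper = 45 mm * 0.0366683 = 1.6501 mm

Answer: 1.6501 mm


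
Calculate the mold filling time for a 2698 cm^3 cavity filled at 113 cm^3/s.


Formula: t_fill = V_mold / Q_flow
t = 2698 cm^3 / 113 cm^3/s = 23.8761 s

23.8761 s


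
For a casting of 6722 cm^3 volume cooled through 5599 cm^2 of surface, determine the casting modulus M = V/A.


Formula: Casting Modulus M = V / A
M = 6722 cm^3 / 5599 cm^2 = 1.2006 cm


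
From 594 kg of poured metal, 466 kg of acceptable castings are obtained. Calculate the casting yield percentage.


Formula: Casting Yield = (W_good / W_total) * 100
Yield = (466 kg / 594 kg) * 100 = 78.4512%

Final answer: 78.4512%


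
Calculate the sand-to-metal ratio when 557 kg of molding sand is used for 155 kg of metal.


Formula: Sand-to-Metal Ratio = W_sand / W_metal
Ratio = 557 kg / 155 kg = 3.5935

3.5935


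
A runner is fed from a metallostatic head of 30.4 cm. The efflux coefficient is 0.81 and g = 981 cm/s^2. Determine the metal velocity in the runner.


Formula: v = Cd * sqrt(2 * g * h)  (Torricelli with discharge coefficient)
2*g*h = 2 * 981 * 30.4 = 59644.8 cm^2/s^2
sqrt(59644.8) = 244.22285 cm/s
v = 0.81 * 244.22285 = 197.8205 cm/s

197.8205 cm/s


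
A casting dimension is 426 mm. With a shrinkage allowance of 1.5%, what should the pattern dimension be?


Formula: L_pattern = L_casting * (1 + shrinkage_rate/100)
Shrinkage factor = 1 + 1.5/100 = 1.015
L_pattern = 426 mm * 1.015 = 432.3900 mm

Final answer: 432.3900 mm
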